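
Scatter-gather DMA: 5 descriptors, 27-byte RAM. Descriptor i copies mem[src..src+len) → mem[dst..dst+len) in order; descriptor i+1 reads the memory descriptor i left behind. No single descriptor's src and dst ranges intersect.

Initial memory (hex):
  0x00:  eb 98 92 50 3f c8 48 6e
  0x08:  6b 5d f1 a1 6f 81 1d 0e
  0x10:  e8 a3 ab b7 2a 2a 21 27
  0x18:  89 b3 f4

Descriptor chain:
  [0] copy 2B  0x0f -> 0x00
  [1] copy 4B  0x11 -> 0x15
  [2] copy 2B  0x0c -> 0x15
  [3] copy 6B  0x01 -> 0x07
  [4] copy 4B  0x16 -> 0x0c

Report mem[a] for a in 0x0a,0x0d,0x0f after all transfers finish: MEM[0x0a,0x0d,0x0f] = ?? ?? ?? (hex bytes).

[0] 0x0f->0x00 len=2 : 0e e8
[1] 0x11->0x15 len=4 : a3 ab b7 2a
[2] 0x0c->0x15 len=2 : 6f 81
[3] 0x01->0x07 len=6 : e8 92 50 3f c8 48
[4] 0x16->0x0c len=4 : 81 b7 2a b3
query mem[0x0a]=0x3f, mem[0x0d]=0xb7, mem[0x0f]=0xb3

MEM[0x0a,0x0d,0x0f] = 3f b7 b3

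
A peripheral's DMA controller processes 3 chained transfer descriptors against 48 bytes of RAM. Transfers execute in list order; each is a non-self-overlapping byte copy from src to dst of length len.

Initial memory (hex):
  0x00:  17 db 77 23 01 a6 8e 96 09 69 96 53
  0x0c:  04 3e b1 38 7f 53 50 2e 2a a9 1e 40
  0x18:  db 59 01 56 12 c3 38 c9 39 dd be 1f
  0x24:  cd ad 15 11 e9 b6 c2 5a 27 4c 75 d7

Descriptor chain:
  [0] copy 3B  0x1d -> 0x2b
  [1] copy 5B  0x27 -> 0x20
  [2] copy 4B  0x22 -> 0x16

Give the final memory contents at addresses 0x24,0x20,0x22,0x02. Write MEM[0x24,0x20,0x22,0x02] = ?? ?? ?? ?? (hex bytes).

MEM[0x24,0x20,0x22,0x02] = c3 11 b6 77

#0 dst[0x2b+3] := {0xc3,0x38,0xc9}
#1 dst[0x20+5] := {0x11,0xe9,0xb6,0xc2,0xc3}
#2 dst[0x16+4] := {0xb6,0xc2,0xc3,0xad}
query mem[0x24]=0xc3, mem[0x20]=0x11, mem[0x22]=0xb6, mem[0x02]=0x77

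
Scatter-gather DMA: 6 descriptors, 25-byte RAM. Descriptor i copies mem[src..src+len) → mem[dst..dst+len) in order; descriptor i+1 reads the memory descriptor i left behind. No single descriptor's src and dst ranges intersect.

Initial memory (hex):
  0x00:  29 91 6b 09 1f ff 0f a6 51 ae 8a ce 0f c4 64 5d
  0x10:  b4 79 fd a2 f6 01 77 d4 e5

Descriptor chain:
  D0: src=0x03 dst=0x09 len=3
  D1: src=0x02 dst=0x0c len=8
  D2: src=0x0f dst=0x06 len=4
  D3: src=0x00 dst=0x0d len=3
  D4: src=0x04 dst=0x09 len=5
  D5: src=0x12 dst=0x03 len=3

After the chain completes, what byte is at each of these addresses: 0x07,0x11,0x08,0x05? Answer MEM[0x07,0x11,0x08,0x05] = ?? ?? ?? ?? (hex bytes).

MEM[0x07,0x11,0x08,0x05] = 0f a6 a6 f6

  after D0: wrote 3B at 0x09 = 091fff
  after D1: wrote 8B at 0x0c = 6b091fff0fa65109
  after D2: wrote 4B at 0x06 = ff0fa651
  after D3: wrote 3B at 0x0d = 29916b
  after D4: wrote 5B at 0x09 = 1fffff0fa6
  after D5: wrote 3B at 0x03 = 5109f6
query mem[0x07]=0x0f, mem[0x11]=0xa6, mem[0x08]=0xa6, mem[0x05]=0xf6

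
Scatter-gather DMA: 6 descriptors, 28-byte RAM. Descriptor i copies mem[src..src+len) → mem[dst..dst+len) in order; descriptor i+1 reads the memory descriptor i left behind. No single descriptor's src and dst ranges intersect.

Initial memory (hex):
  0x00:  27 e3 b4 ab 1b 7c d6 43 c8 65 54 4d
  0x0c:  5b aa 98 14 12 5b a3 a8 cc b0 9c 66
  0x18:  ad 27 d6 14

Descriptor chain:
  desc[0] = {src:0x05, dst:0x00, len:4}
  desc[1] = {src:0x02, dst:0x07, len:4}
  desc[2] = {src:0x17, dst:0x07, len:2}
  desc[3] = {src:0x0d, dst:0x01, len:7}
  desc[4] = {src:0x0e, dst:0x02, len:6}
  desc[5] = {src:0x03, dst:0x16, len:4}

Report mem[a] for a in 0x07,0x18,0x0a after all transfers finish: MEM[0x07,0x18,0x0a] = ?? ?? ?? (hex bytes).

MEM[0x07,0x18,0x0a] = a8 5b 7c

D0: mem[0x00..0x03] <- [7c d6 43 c8]
D1: mem[0x07..0x0a] <- [43 c8 1b 7c]
D2: mem[0x07..0x08] <- [66 ad]
D3: mem[0x01..0x07] <- [aa 98 14 12 5b a3 a8]
D4: mem[0x02..0x07] <- [98 14 12 5b a3 a8]
D5: mem[0x16..0x19] <- [14 12 5b a3]
query mem[0x07]=0xa8, mem[0x18]=0x5b, mem[0x0a]=0x7c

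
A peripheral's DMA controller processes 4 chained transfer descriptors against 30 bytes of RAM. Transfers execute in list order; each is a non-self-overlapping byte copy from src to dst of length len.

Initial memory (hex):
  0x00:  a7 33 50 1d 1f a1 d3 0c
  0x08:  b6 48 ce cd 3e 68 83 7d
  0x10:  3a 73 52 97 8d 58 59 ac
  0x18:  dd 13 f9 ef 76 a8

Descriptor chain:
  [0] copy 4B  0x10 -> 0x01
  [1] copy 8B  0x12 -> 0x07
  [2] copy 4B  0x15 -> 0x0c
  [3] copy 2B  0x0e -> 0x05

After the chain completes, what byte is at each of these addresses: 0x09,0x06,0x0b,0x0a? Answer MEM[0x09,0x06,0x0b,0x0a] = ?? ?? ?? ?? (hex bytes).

MEM[0x09,0x06,0x0b,0x0a] = 8d dd 59 58

[0] 0x10->0x01 len=4 : 3a 73 52 97
[1] 0x12->0x07 len=8 : 52 97 8d 58 59 ac dd 13
[2] 0x15->0x0c len=4 : 58 59 ac dd
[3] 0x0e->0x05 len=2 : ac dd
query mem[0x09]=0x8d, mem[0x06]=0xdd, mem[0x0b]=0x59, mem[0x0a]=0x58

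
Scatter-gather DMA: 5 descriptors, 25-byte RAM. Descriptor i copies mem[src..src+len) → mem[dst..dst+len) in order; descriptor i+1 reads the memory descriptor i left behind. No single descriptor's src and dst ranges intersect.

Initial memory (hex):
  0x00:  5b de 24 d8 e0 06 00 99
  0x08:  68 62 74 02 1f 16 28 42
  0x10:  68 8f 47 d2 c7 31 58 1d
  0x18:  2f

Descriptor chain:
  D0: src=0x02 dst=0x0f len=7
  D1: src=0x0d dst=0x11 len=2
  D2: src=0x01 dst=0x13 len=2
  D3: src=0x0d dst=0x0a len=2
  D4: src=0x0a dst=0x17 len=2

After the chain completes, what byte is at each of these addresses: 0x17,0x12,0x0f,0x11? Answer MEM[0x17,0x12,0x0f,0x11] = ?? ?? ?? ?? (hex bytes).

MEM[0x17,0x12,0x0f,0x11] = 16 28 24 16

  after D0: wrote 7B at 0x0f = 24d8e006009968
  after D1: wrote 2B at 0x11 = 1628
  after D2: wrote 2B at 0x13 = de24
  after D3: wrote 2B at 0x0a = 1628
  after D4: wrote 2B at 0x17 = 1628
query mem[0x17]=0x16, mem[0x12]=0x28, mem[0x0f]=0x24, mem[0x11]=0x16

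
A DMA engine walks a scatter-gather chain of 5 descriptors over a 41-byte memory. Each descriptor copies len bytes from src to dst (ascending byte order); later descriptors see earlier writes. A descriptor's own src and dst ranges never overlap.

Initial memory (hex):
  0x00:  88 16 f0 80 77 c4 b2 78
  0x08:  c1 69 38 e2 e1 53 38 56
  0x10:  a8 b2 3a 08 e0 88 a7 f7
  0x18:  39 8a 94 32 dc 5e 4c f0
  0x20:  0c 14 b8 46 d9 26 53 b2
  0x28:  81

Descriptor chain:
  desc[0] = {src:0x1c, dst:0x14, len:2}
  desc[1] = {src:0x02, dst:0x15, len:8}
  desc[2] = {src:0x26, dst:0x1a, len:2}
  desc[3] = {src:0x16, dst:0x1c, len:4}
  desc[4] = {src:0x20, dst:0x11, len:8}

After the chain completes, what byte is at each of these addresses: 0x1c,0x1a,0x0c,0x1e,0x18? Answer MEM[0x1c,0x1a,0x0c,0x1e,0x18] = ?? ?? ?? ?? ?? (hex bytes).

  after D0: wrote 2B at 0x14 = dc5e
  after D1: wrote 8B at 0x15 = f08077c4b278c169
  after D2: wrote 2B at 0x1a = 53b2
  after D3: wrote 4B at 0x1c = 8077c4b2
  after D4: wrote 8B at 0x11 = 0c14b846d92653b2
query mem[0x1c]=0x80, mem[0x1a]=0x53, mem[0x0c]=0xe1, mem[0x1e]=0xc4, mem[0x18]=0xb2

MEM[0x1c,0x1a,0x0c,0x1e,0x18] = 80 53 e1 c4 b2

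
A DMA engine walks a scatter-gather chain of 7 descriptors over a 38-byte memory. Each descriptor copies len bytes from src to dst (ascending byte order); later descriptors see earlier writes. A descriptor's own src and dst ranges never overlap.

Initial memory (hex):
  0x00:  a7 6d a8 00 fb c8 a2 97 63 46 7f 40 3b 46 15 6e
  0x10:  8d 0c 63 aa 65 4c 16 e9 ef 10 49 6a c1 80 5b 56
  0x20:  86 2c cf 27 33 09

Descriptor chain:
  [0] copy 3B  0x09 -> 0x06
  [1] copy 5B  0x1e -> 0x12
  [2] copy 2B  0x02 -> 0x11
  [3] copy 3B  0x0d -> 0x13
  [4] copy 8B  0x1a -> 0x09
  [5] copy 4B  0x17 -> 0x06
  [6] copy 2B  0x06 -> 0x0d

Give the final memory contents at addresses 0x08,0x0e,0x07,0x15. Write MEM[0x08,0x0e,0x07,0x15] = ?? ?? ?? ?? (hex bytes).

MEM[0x08,0x0e,0x07,0x15] = 10 ef ef 6e

#0 dst[0x06+3] := {0x46,0x7f,0x40}
#1 dst[0x12+5] := {0x5b,0x56,0x86,0x2c,0xcf}
#2 dst[0x11+2] := {0xa8,0x00}
#3 dst[0x13+3] := {0x46,0x15,0x6e}
#4 dst[0x09+8] := {0x49,0x6a,0xc1,0x80,0x5b,0x56,0x86,0x2c}
#5 dst[0x06+4] := {0xe9,0xef,0x10,0x49}
#6 dst[0x0d+2] := {0xe9,0xef}
query mem[0x08]=0x10, mem[0x0e]=0xef, mem[0x07]=0xef, mem[0x15]=0x6e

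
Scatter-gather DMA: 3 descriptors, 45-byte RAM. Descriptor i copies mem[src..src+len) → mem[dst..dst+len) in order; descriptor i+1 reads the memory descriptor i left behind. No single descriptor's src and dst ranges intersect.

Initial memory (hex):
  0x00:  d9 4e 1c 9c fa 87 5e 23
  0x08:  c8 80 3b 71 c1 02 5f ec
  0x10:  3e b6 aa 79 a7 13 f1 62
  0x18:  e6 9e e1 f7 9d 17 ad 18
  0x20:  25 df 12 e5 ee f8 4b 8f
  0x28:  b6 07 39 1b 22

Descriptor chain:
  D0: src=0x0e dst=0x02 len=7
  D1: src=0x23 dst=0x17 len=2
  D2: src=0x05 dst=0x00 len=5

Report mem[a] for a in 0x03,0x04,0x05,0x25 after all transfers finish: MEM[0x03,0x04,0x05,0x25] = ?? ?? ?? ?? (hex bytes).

MEM[0x03,0x04,0x05,0x25] = a7 80 b6 f8

[0] 0x0e->0x02 len=7 : 5f ec 3e b6 aa 79 a7
[1] 0x23->0x17 len=2 : e5 ee
[2] 0x05->0x00 len=5 : b6 aa 79 a7 80
query mem[0x03]=0xa7, mem[0x04]=0x80, mem[0x05]=0xb6, mem[0x25]=0xf8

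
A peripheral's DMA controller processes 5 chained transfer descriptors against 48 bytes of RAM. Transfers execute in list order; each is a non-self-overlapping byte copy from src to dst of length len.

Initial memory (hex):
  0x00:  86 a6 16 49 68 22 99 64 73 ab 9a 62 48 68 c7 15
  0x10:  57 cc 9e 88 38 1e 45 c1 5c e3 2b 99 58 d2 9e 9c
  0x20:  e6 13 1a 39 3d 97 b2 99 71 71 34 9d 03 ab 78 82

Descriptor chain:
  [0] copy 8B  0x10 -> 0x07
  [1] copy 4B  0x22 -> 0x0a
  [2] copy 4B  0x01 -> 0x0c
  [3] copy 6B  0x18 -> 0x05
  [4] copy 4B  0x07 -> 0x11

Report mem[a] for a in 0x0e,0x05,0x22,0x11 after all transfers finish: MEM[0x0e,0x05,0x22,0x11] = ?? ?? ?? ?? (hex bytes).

MEM[0x0e,0x05,0x22,0x11] = 49 5c 1a 2b

#0 dst[0x07+8] := {0x57,0xcc,0x9e,0x88,0x38,0x1e,0x45,0xc1}
#1 dst[0x0a+4] := {0x1a,0x39,0x3d,0x97}
#2 dst[0x0c+4] := {0xa6,0x16,0x49,0x68}
#3 dst[0x05+6] := {0x5c,0xe3,0x2b,0x99,0x58,0xd2}
#4 dst[0x11+4] := {0x2b,0x99,0x58,0xd2}
query mem[0x0e]=0x49, mem[0x05]=0x5c, mem[0x22]=0x1a, mem[0x11]=0x2b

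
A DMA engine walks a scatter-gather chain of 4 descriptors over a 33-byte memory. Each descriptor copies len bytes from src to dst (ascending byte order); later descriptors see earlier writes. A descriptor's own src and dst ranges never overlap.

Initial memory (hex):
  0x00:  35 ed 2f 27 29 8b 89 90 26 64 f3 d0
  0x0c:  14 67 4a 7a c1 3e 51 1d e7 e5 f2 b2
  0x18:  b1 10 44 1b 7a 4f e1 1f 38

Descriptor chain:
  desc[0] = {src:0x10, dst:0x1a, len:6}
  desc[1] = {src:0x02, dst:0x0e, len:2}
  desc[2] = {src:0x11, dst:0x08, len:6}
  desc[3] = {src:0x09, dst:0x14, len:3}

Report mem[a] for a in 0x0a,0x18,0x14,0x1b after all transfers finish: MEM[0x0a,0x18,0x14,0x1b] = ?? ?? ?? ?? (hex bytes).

MEM[0x0a,0x18,0x14,0x1b] = 1d b1 51 3e

D0: mem[0x1a..0x1f] <- [c1 3e 51 1d e7 e5]
D1: mem[0x0e..0x0f] <- [2f 27]
D2: mem[0x08..0x0d] <- [3e 51 1d e7 e5 f2]
D3: mem[0x14..0x16] <- [51 1d e7]
query mem[0x0a]=0x1d, mem[0x18]=0xb1, mem[0x14]=0x51, mem[0x1b]=0x3e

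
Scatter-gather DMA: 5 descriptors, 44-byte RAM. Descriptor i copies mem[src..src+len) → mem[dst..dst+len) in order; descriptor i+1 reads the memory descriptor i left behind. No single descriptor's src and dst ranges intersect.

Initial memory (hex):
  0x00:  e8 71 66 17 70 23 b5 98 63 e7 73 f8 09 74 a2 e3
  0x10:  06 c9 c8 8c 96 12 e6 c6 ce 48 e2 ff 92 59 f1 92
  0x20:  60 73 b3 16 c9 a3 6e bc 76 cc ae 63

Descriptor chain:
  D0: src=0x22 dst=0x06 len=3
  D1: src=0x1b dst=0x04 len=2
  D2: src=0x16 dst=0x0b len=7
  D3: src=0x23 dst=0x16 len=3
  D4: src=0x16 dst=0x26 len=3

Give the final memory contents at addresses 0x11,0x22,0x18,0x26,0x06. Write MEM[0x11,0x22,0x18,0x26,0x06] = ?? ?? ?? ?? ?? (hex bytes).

D0: mem[0x06..0x08] <- [b3 16 c9]
D1: mem[0x04..0x05] <- [ff 92]
D2: mem[0x0b..0x11] <- [e6 c6 ce 48 e2 ff 92]
D3: mem[0x16..0x18] <- [16 c9 a3]
D4: mem[0x26..0x28] <- [16 c9 a3]
query mem[0x11]=0x92, mem[0x22]=0xb3, mem[0x18]=0xa3, mem[0x26]=0x16, mem[0x06]=0xb3

MEM[0x11,0x22,0x18,0x26,0x06] = 92 b3 a3 16 b3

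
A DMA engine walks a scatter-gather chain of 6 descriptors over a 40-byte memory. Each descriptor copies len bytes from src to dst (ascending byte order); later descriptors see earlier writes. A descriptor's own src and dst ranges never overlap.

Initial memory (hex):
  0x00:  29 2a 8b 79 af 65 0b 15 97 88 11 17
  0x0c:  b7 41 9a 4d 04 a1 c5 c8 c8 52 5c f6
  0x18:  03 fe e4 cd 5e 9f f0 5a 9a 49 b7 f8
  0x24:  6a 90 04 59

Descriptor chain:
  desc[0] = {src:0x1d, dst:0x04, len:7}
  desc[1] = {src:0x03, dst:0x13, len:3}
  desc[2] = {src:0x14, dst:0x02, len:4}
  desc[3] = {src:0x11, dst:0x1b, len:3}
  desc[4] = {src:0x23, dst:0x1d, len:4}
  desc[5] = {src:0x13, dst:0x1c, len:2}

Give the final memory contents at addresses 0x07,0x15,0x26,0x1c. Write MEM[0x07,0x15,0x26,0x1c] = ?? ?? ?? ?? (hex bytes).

MEM[0x07,0x15,0x26,0x1c] = 9a f0 04 79

  after D0: wrote 7B at 0x04 = 9ff05a9a49b7f8
  after D1: wrote 3B at 0x13 = 799ff0
  after D2: wrote 4B at 0x02 = 9ff05cf6
  after D3: wrote 3B at 0x1b = a1c579
  after D4: wrote 4B at 0x1d = f86a9004
  after D5: wrote 2B at 0x1c = 799f
query mem[0x07]=0x9a, mem[0x15]=0xf0, mem[0x26]=0x04, mem[0x1c]=0x79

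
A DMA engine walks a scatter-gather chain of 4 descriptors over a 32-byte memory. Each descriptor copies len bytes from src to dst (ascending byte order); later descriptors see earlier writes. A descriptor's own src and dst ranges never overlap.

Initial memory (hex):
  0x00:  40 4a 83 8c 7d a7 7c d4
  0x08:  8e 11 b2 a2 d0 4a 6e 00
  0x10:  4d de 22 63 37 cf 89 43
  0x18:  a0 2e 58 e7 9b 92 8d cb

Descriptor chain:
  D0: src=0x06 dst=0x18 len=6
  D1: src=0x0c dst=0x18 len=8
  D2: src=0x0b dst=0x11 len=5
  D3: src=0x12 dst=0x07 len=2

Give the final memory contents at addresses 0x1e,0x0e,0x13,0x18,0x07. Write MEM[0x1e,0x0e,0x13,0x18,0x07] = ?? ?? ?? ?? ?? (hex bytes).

MEM[0x1e,0x0e,0x13,0x18,0x07] = 22 6e 4a d0 d0

  after D0: wrote 6B at 0x18 = 7cd48e11b2a2
  after D1: wrote 8B at 0x18 = d04a6e004dde2263
  after D2: wrote 5B at 0x11 = a2d04a6e00
  after D3: wrote 2B at 0x07 = d04a
query mem[0x1e]=0x22, mem[0x0e]=0x6e, mem[0x13]=0x4a, mem[0x18]=0xd0, mem[0x07]=0xd0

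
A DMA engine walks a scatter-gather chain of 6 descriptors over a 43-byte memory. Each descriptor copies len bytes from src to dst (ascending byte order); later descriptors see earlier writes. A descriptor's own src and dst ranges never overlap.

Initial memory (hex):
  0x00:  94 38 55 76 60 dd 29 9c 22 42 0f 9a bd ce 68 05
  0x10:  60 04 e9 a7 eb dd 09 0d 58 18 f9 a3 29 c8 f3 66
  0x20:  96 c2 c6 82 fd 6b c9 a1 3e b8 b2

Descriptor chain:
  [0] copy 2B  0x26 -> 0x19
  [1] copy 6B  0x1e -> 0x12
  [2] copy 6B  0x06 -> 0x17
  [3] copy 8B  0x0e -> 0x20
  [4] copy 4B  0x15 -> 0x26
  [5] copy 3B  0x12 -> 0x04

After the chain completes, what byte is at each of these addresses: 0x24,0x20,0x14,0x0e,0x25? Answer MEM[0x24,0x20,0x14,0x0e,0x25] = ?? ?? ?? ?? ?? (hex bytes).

#0 dst[0x19+2] := {0xc9,0xa1}
#1 dst[0x12+6] := {0xf3,0x66,0x96,0xc2,0xc6,0x82}
#2 dst[0x17+6] := {0x29,0x9c,0x22,0x42,0x0f,0x9a}
#3 dst[0x20+8] := {0x68,0x05,0x60,0x04,0xf3,0x66,0x96,0xc2}
#4 dst[0x26+4] := {0xc2,0xc6,0x29,0x9c}
#5 dst[0x04+3] := {0xf3,0x66,0x96}
query mem[0x24]=0xf3, mem[0x20]=0x68, mem[0x14]=0x96, mem[0x0e]=0x68, mem[0x25]=0x66

MEM[0x24,0x20,0x14,0x0e,0x25] = f3 68 96 68 66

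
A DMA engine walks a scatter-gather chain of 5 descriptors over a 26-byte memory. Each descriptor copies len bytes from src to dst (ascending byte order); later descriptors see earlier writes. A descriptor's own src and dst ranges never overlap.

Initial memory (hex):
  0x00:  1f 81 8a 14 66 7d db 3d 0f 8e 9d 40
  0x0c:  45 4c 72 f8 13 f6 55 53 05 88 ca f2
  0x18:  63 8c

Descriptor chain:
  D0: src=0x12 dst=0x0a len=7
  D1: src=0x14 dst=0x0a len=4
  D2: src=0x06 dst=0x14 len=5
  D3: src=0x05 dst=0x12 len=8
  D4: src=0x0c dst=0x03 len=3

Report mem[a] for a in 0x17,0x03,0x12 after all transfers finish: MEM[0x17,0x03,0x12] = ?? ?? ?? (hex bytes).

D0: mem[0x0a..0x10] <- [55 53 05 88 ca f2 63]
D1: mem[0x0a..0x0d] <- [05 88 ca f2]
D2: mem[0x14..0x18] <- [db 3d 0f 8e 05]
D3: mem[0x12..0x19] <- [7d db 3d 0f 8e 05 88 ca]
D4: mem[0x03..0x05] <- [ca f2 ca]
query mem[0x17]=0x05, mem[0x03]=0xca, mem[0x12]=0x7d

MEM[0x17,0x03,0x12] = 05 ca 7d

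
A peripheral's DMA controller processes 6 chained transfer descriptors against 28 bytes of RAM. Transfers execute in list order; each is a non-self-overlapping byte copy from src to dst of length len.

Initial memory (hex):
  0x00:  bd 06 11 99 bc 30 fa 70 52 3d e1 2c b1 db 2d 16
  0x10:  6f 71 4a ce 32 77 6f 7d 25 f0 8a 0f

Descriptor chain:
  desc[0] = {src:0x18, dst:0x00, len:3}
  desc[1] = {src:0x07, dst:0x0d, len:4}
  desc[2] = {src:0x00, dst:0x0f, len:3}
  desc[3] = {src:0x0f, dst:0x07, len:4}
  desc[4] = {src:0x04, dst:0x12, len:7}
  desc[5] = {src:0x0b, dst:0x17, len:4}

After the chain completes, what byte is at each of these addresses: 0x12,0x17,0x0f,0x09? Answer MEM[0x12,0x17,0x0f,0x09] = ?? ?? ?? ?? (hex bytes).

D0: mem[0x00..0x02] <- [25 f0 8a]
D1: mem[0x0d..0x10] <- [70 52 3d e1]
D2: mem[0x0f..0x11] <- [25 f0 8a]
D3: mem[0x07..0x0a] <- [25 f0 8a 4a]
D4: mem[0x12..0x18] <- [bc 30 fa 25 f0 8a 4a]
D5: mem[0x17..0x1a] <- [2c b1 70 52]
query mem[0x12]=0xbc, mem[0x17]=0x2c, mem[0x0f]=0x25, mem[0x09]=0x8a

MEM[0x12,0x17,0x0f,0x09] = bc 2c 25 8a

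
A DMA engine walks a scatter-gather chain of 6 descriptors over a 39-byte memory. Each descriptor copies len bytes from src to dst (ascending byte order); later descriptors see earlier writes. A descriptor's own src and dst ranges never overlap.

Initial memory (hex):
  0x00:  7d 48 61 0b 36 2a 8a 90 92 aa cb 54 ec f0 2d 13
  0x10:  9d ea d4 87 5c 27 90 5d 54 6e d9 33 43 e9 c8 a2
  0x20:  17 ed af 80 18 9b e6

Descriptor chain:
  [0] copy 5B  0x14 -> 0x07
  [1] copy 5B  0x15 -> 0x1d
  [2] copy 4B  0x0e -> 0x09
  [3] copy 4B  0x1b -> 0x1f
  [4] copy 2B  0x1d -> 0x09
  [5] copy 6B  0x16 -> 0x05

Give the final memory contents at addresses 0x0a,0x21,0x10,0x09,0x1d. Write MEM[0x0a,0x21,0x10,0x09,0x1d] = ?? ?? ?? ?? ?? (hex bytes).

D0: mem[0x07..0x0b] <- [5c 27 90 5d 54]
D1: mem[0x1d..0x21] <- [27 90 5d 54 6e]
D2: mem[0x09..0x0c] <- [2d 13 9d ea]
D3: mem[0x1f..0x22] <- [33 43 27 90]
D4: mem[0x09..0x0a] <- [27 90]
D5: mem[0x05..0x0a] <- [90 5d 54 6e d9 33]
query mem[0x0a]=0x33, mem[0x21]=0x27, mem[0x10]=0x9d, mem[0x09]=0xd9, mem[0x1d]=0x27

MEM[0x0a,0x21,0x10,0x09,0x1d] = 33 27 9d d9 27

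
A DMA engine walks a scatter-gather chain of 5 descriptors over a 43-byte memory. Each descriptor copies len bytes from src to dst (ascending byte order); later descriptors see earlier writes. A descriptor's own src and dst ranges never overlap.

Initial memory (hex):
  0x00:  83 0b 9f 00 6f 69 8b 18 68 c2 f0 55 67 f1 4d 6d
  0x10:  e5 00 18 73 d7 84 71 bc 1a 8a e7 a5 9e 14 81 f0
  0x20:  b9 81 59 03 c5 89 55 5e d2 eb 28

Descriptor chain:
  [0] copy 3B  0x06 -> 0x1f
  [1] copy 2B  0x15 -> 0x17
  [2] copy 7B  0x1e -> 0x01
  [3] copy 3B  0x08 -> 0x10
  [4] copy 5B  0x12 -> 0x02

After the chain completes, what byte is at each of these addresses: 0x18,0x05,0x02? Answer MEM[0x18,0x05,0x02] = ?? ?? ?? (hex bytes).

MEM[0x18,0x05,0x02] = 71 84 f0

#0 dst[0x1f+3] := {0x8b,0x18,0x68}
#1 dst[0x17+2] := {0x84,0x71}
#2 dst[0x01+7] := {0x81,0x8b,0x18,0x68,0x59,0x03,0xc5}
#3 dst[0x10+3] := {0x68,0xc2,0xf0}
#4 dst[0x02+5] := {0xf0,0x73,0xd7,0x84,0x71}
query mem[0x18]=0x71, mem[0x05]=0x84, mem[0x02]=0xf0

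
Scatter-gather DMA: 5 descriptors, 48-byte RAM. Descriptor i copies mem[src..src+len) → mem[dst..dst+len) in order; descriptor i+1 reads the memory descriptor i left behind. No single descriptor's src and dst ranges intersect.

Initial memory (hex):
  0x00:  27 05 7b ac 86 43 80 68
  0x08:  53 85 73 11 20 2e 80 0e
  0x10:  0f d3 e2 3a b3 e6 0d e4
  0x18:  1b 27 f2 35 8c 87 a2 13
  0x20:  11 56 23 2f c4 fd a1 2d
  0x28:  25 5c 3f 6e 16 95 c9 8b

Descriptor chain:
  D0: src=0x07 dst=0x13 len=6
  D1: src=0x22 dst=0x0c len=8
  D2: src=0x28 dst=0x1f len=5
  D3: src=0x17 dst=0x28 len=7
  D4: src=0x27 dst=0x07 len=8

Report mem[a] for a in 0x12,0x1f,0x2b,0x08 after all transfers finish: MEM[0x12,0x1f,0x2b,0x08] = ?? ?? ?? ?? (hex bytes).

[0] 0x07->0x13 len=6 : 68 53 85 73 11 20
[1] 0x22->0x0c len=8 : 23 2f c4 fd a1 2d 25 5c
[2] 0x28->0x1f len=5 : 25 5c 3f 6e 16
[3] 0x17->0x28 len=7 : 11 20 27 f2 35 8c 87
[4] 0x27->0x07 len=8 : 2d 11 20 27 f2 35 8c 87
query mem[0x12]=0x25, mem[0x1f]=0x25, mem[0x2b]=0xf2, mem[0x08]=0x11

MEM[0x12,0x1f,0x2b,0x08] = 25 25 f2 11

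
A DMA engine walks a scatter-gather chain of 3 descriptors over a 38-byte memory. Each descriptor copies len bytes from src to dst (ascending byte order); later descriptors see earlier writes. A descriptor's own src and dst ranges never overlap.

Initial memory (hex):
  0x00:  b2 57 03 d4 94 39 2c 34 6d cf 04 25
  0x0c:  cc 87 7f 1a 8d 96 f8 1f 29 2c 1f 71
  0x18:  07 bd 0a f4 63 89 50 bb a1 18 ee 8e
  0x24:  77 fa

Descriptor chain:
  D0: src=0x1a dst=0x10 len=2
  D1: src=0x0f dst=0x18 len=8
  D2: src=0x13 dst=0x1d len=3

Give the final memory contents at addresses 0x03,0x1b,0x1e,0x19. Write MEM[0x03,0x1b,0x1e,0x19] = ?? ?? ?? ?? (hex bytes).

MEM[0x03,0x1b,0x1e,0x19] = d4 f8 29 0a

  after D0: wrote 2B at 0x10 = 0af4
  after D1: wrote 8B at 0x18 = 1a0af4f81f292c1f
  after D2: wrote 3B at 0x1d = 1f292c
query mem[0x03]=0xd4, mem[0x1b]=0xf8, mem[0x1e]=0x29, mem[0x19]=0x0a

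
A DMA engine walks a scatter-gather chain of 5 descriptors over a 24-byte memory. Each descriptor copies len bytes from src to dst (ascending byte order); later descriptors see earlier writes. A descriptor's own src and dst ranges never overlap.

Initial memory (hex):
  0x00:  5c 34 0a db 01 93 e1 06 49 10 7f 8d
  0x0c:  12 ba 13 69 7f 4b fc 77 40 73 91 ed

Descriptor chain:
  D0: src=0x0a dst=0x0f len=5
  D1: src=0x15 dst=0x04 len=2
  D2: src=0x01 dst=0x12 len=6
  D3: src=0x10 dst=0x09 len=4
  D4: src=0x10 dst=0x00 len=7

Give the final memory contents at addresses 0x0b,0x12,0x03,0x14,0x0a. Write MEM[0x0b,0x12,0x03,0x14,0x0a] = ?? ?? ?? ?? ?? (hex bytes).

MEM[0x0b,0x12,0x03,0x14,0x0a] = 34 34 0a db 12

  after D0: wrote 5B at 0x0f = 7f8d12ba13
  after D1: wrote 2B at 0x04 = 7391
  after D2: wrote 6B at 0x12 = 340adb7391e1
  after D3: wrote 4B at 0x09 = 8d12340a
  after D4: wrote 7B at 0x00 = 8d12340adb7391
query mem[0x0b]=0x34, mem[0x12]=0x34, mem[0x03]=0x0a, mem[0x14]=0xdb, mem[0x0a]=0x12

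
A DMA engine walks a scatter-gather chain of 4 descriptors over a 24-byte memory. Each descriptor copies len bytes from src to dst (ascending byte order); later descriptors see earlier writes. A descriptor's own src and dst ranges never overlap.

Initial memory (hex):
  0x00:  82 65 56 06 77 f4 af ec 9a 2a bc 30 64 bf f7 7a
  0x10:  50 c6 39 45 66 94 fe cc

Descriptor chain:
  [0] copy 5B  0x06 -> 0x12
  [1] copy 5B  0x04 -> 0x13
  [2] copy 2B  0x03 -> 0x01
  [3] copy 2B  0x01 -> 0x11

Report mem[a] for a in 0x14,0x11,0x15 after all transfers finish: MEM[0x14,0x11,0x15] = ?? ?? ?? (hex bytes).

#0 dst[0x12+5] := {0xaf,0xec,0x9a,0x2a,0xbc}
#1 dst[0x13+5] := {0x77,0xf4,0xaf,0xec,0x9a}
#2 dst[0x01+2] := {0x06,0x77}
#3 dst[0x11+2] := {0x06,0x77}
query mem[0x14]=0xf4, mem[0x11]=0x06, mem[0x15]=0xaf

MEM[0x14,0x11,0x15] = f4 06 af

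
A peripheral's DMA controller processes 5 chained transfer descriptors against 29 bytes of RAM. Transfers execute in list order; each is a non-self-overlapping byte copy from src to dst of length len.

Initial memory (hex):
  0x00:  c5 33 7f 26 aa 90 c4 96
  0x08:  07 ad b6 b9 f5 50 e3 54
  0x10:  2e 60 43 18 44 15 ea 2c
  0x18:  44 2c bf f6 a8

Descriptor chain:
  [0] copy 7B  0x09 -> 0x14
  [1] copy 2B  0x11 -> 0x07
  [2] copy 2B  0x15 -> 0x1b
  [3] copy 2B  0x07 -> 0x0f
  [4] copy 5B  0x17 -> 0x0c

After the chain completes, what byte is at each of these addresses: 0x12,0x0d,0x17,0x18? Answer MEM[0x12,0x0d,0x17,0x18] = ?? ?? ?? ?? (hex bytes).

[0] 0x09->0x14 len=7 : ad b6 b9 f5 50 e3 54
[1] 0x11->0x07 len=2 : 60 43
[2] 0x15->0x1b len=2 : b6 b9
[3] 0x07->0x0f len=2 : 60 43
[4] 0x17->0x0c len=5 : f5 50 e3 54 b6
query mem[0x12]=0x43, mem[0x0d]=0x50, mem[0x17]=0xf5, mem[0x18]=0x50

MEM[0x12,0x0d,0x17,0x18] = 43 50 f5 50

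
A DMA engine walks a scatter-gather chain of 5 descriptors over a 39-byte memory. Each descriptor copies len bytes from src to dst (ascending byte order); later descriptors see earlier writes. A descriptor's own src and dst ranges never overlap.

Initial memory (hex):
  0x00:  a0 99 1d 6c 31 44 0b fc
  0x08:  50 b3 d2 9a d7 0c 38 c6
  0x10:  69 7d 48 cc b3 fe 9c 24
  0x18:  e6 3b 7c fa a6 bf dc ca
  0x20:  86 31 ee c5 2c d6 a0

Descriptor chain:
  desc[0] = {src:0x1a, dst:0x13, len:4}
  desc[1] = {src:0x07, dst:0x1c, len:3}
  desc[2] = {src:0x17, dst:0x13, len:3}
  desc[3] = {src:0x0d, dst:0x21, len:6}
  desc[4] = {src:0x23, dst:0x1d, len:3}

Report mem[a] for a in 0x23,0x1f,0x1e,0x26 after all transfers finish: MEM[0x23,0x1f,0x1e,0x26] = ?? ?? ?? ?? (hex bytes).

MEM[0x23,0x1f,0x1e,0x26] = c6 7d 69 48

  after D0: wrote 4B at 0x13 = 7cfaa6bf
  after D1: wrote 3B at 0x1c = fc50b3
  after D2: wrote 3B at 0x13 = 24e63b
  after D3: wrote 6B at 0x21 = 0c38c6697d48
  after D4: wrote 3B at 0x1d = c6697d
query mem[0x23]=0xc6, mem[0x1f]=0x7d, mem[0x1e]=0x69, mem[0x26]=0x48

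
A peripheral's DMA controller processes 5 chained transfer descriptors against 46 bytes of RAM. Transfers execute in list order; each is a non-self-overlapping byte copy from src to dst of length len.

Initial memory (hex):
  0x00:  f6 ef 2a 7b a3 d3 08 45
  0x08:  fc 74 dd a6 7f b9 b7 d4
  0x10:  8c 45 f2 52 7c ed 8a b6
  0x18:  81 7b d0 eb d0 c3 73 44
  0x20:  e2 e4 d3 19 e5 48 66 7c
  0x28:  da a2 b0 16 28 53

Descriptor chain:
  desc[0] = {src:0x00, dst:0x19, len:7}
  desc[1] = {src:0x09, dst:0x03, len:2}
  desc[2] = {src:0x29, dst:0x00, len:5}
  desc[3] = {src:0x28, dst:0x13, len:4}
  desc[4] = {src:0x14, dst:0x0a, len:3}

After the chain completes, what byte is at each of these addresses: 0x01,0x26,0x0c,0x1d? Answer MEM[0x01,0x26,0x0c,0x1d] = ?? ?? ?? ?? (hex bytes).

MEM[0x01,0x26,0x0c,0x1d] = b0 66 16 a3

  after D0: wrote 7B at 0x19 = f6ef2a7ba3d308
  after D1: wrote 2B at 0x03 = 74dd
  after D2: wrote 5B at 0x00 = a2b0162853
  after D3: wrote 4B at 0x13 = daa2b016
  after D4: wrote 3B at 0x0a = a2b016
query mem[0x01]=0xb0, mem[0x26]=0x66, mem[0x0c]=0x16, mem[0x1d]=0xa3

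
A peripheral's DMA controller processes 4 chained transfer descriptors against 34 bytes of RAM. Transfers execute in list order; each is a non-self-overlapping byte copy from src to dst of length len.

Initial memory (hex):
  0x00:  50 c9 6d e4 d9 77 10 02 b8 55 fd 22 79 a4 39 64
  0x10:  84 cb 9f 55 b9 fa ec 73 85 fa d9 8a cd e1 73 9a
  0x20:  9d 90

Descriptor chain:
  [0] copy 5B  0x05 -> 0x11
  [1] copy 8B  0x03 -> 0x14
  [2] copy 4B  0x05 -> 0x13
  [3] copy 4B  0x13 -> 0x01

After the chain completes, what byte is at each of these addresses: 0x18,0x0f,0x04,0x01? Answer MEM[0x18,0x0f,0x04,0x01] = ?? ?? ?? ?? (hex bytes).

  after D0: wrote 5B at 0x11 = 771002b855
  after D1: wrote 8B at 0x14 = e4d9771002b855fd
  after D2: wrote 4B at 0x13 = 771002b8
  after D3: wrote 4B at 0x01 = 771002b8
query mem[0x18]=0x02, mem[0x0f]=0x64, mem[0x04]=0xb8, mem[0x01]=0x77

MEM[0x18,0x0f,0x04,0x01] = 02 64 b8 77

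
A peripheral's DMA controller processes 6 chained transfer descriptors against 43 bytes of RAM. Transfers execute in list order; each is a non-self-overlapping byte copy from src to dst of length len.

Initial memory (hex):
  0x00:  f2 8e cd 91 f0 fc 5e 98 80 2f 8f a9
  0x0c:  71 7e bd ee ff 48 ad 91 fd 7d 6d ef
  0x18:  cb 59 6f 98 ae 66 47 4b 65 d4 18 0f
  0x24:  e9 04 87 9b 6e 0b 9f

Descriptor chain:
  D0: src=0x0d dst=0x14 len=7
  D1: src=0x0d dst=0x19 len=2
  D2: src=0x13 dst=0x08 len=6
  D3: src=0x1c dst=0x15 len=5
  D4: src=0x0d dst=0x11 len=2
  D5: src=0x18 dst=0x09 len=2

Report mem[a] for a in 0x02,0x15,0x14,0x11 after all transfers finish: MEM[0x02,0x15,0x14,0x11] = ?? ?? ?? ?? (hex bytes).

MEM[0x02,0x15,0x14,0x11] = cd ae 7e 48

#0 dst[0x14+7] := {0x7e,0xbd,0xee,0xff,0x48,0xad,0x91}
#1 dst[0x19+2] := {0x7e,0xbd}
#2 dst[0x08+6] := {0x91,0x7e,0xbd,0xee,0xff,0x48}
#3 dst[0x15+5] := {0xae,0x66,0x47,0x4b,0x65}
#4 dst[0x11+2] := {0x48,0xbd}
#5 dst[0x09+2] := {0x4b,0x65}
query mem[0x02]=0xcd, mem[0x15]=0xae, mem[0x14]=0x7e, mem[0x11]=0x48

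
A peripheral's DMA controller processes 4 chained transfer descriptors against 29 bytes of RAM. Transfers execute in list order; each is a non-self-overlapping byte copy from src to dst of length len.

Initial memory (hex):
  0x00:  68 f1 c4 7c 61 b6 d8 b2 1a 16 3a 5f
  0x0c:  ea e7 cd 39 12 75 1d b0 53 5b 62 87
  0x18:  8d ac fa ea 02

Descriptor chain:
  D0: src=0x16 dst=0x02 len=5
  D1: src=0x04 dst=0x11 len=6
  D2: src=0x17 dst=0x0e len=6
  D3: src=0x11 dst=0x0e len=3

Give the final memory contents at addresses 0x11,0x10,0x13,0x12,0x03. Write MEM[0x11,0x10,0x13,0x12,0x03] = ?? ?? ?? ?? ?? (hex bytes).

[0] 0x16->0x02 len=5 : 62 87 8d ac fa
[1] 0x04->0x11 len=6 : 8d ac fa b2 1a 16
[2] 0x17->0x0e len=6 : 87 8d ac fa ea 02
[3] 0x11->0x0e len=3 : fa ea 02
query mem[0x11]=0xfa, mem[0x10]=0x02, mem[0x13]=0x02, mem[0x12]=0xea, mem[0x03]=0x87

MEM[0x11,0x10,0x13,0x12,0x03] = fa 02 02 ea 87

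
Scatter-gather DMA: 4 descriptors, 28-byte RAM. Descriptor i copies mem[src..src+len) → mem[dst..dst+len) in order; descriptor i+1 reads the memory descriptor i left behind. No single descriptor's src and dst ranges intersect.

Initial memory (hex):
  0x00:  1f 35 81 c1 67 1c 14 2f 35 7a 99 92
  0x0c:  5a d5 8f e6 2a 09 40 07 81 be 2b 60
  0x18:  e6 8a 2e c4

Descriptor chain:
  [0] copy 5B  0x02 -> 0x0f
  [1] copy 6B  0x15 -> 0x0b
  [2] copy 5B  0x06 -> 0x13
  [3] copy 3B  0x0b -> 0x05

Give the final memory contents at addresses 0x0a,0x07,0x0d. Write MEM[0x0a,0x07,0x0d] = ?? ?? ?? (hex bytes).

[0] 0x02->0x0f len=5 : 81 c1 67 1c 14
[1] 0x15->0x0b len=6 : be 2b 60 e6 8a 2e
[2] 0x06->0x13 len=5 : 14 2f 35 7a 99
[3] 0x0b->0x05 len=3 : be 2b 60
query mem[0x0a]=0x99, mem[0x07]=0x60, mem[0x0d]=0x60

MEM[0x0a,0x07,0x0d] = 99 60 60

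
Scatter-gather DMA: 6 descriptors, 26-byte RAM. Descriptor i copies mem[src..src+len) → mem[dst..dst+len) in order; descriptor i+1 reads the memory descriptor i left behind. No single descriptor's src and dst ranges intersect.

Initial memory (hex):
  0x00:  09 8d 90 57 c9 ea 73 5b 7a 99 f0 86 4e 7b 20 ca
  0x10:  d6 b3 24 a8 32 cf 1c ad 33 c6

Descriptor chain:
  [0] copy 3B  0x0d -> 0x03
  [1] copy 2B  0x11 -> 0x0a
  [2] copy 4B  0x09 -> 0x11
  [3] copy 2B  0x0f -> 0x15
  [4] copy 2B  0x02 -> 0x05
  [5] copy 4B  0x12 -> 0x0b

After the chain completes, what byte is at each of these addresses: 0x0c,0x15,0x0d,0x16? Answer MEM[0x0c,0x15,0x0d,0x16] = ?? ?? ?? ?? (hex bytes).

#0 dst[0x03+3] := {0x7b,0x20,0xca}
#1 dst[0x0a+2] := {0xb3,0x24}
#2 dst[0x11+4] := {0x99,0xb3,0x24,0x4e}
#3 dst[0x15+2] := {0xca,0xd6}
#4 dst[0x05+2] := {0x90,0x7b}
#5 dst[0x0b+4] := {0xb3,0x24,0x4e,0xca}
query mem[0x0c]=0x24, mem[0x15]=0xca, mem[0x0d]=0x4e, mem[0x16]=0xd6

MEM[0x0c,0x15,0x0d,0x16] = 24 ca 4e d6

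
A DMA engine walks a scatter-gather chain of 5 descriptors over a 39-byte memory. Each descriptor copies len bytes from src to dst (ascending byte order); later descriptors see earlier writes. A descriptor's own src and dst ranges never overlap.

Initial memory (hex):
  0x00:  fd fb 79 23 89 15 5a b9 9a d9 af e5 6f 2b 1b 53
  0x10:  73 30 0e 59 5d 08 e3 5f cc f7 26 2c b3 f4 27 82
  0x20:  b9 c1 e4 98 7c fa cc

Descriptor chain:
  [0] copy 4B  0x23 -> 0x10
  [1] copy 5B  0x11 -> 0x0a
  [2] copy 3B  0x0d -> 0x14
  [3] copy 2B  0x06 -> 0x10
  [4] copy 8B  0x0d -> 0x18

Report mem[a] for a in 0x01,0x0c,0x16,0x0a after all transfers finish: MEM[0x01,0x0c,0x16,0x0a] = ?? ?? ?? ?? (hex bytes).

MEM[0x01,0x0c,0x16,0x0a] = fb cc 53 7c

  after D0: wrote 4B at 0x10 = 987cfacc
  after D1: wrote 5B at 0x0a = 7cfacc5d08
  after D2: wrote 3B at 0x14 = 5d0853
  after D3: wrote 2B at 0x10 = 5ab9
  after D4: wrote 8B at 0x18 = 5d08535ab9facc5d
query mem[0x01]=0xfb, mem[0x0c]=0xcc, mem[0x16]=0x53, mem[0x0a]=0x7c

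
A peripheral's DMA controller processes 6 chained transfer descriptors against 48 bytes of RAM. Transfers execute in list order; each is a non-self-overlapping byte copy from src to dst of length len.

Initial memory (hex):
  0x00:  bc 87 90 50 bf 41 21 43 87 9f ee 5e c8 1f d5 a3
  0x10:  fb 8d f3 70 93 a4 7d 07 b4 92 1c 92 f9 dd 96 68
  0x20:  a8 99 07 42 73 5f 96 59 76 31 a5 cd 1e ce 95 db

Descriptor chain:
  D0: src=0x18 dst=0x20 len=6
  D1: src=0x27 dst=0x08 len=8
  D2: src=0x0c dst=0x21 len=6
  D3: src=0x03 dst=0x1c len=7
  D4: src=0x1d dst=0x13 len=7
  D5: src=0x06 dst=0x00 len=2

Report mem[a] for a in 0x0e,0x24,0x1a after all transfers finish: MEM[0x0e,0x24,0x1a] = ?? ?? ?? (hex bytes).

MEM[0x0e,0x24,0x1a] = ce 95 1c

[0] 0x18->0x20 len=6 : b4 92 1c 92 f9 dd
[1] 0x27->0x08 len=8 : 59 76 31 a5 cd 1e ce 95
[2] 0x0c->0x21 len=6 : cd 1e ce 95 fb 8d
[3] 0x03->0x1c len=7 : 50 bf 41 21 43 59 76
[4] 0x1d->0x13 len=7 : bf 41 21 43 59 76 ce
[5] 0x06->0x00 len=2 : 21 43
query mem[0x0e]=0xce, mem[0x24]=0x95, mem[0x1a]=0x1c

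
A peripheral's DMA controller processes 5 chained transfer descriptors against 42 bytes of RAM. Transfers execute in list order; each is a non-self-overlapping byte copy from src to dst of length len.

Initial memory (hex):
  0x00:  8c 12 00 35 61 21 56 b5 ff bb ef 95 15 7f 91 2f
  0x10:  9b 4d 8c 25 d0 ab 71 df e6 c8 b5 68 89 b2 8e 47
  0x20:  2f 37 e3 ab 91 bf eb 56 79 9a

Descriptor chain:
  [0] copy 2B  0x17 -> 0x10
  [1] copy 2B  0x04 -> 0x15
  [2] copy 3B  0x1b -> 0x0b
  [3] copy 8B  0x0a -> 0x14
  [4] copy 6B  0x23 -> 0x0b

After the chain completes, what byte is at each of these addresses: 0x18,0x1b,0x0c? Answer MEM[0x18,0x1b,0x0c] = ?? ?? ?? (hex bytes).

  after D0: wrote 2B at 0x10 = dfe6
  after D1: wrote 2B at 0x15 = 6121
  after D2: wrote 3B at 0x0b = 6889b2
  after D3: wrote 8B at 0x14 = ef6889b2912fdfe6
  after D4: wrote 6B at 0x0b = ab91bfeb5679
query mem[0x18]=0x91, mem[0x1b]=0xe6, mem[0x0c]=0x91

MEM[0x18,0x1b,0x0c] = 91 e6 91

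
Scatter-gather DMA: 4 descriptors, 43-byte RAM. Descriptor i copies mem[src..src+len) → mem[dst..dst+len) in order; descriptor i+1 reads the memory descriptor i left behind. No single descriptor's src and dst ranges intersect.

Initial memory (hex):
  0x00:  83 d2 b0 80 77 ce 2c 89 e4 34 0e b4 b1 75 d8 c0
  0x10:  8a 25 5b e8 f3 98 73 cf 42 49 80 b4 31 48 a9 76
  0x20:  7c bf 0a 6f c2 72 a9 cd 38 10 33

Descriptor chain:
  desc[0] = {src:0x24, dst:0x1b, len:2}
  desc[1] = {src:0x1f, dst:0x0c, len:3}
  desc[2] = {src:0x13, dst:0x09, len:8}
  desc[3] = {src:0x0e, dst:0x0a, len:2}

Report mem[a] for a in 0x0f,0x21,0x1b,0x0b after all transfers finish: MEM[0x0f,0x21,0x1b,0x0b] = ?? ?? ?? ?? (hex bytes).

#0 dst[0x1b+2] := {0xc2,0x72}
#1 dst[0x0c+3] := {0x76,0x7c,0xbf}
#2 dst[0x09+8] := {0xe8,0xf3,0x98,0x73,0xcf,0x42,0x49,0x80}
#3 dst[0x0a+2] := {0x42,0x49}
query mem[0x0f]=0x49, mem[0x21]=0xbf, mem[0x1b]=0xc2, mem[0x0b]=0x49

MEM[0x0f,0x21,0x1b,0x0b] = 49 bf c2 49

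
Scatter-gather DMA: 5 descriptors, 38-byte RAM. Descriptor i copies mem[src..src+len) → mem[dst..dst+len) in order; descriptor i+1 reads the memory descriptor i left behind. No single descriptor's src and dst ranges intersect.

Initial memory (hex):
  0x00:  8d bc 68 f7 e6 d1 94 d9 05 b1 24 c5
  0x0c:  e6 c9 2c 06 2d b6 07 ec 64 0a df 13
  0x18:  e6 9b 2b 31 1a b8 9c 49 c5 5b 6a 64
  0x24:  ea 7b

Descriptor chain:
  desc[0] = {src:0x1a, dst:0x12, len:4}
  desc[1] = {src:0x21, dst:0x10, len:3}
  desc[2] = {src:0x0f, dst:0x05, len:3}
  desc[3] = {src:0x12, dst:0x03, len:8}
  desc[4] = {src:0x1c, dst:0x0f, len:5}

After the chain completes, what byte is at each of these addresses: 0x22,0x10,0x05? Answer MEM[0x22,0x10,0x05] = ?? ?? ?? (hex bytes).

MEM[0x22,0x10,0x05] = 6a b8 1a

D0: mem[0x12..0x15] <- [2b 31 1a b8]
D1: mem[0x10..0x12] <- [5b 6a 64]
D2: mem[0x05..0x07] <- [06 5b 6a]
D3: mem[0x03..0x0a] <- [64 31 1a b8 df 13 e6 9b]
D4: mem[0x0f..0x13] <- [1a b8 9c 49 c5]
query mem[0x22]=0x6a, mem[0x10]=0xb8, mem[0x05]=0x1a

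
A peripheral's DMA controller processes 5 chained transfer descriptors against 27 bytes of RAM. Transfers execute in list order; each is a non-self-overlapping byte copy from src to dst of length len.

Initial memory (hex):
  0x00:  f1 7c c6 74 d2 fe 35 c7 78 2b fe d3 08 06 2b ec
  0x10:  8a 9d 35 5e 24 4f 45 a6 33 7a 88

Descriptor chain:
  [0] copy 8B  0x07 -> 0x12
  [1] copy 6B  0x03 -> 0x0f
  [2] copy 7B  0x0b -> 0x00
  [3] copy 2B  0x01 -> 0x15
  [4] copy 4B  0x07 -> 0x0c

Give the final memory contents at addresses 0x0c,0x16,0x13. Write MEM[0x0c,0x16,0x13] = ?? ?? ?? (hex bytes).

MEM[0x0c,0x16,0x13] = c7 06 c7

[0] 0x07->0x12 len=8 : c7 78 2b fe d3 08 06 2b
[1] 0x03->0x0f len=6 : 74 d2 fe 35 c7 78
[2] 0x0b->0x00 len=7 : d3 08 06 2b 74 d2 fe
[3] 0x01->0x15 len=2 : 08 06
[4] 0x07->0x0c len=4 : c7 78 2b fe
query mem[0x0c]=0xc7, mem[0x16]=0x06, mem[0x13]=0xc7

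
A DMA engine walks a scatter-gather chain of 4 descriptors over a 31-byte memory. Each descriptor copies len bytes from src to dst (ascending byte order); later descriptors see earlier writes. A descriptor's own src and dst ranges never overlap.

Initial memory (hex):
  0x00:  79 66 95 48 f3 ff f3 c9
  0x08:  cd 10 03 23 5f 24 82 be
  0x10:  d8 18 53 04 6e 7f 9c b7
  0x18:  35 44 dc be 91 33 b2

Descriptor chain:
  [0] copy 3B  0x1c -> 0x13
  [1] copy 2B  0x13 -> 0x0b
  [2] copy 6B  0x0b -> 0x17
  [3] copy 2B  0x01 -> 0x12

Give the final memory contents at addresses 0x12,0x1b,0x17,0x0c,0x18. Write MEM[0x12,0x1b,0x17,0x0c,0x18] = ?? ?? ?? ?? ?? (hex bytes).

MEM[0x12,0x1b,0x17,0x0c,0x18] = 66 be 91 33 33

[0] 0x1c->0x13 len=3 : 91 33 b2
[1] 0x13->0x0b len=2 : 91 33
[2] 0x0b->0x17 len=6 : 91 33 24 82 be d8
[3] 0x01->0x12 len=2 : 66 95
query mem[0x12]=0x66, mem[0x1b]=0xbe, mem[0x17]=0x91, mem[0x0c]=0x33, mem[0x18]=0x33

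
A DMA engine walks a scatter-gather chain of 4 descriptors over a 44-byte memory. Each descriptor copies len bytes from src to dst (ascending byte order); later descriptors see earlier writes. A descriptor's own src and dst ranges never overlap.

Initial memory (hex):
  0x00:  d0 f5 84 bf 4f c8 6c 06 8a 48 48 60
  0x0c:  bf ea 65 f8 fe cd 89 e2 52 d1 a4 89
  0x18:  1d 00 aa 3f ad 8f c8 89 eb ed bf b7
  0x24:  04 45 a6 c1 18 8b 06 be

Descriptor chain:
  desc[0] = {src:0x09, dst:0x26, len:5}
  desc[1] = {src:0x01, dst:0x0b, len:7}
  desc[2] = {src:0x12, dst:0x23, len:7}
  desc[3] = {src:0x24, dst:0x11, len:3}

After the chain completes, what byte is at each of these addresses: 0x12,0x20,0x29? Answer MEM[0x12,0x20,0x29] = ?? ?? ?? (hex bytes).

#0 dst[0x26+5] := {0x48,0x48,0x60,0xbf,0xea}
#1 dst[0x0b+7] := {0xf5,0x84,0xbf,0x4f,0xc8,0x6c,0x06}
#2 dst[0x23+7] := {0x89,0xe2,0x52,0xd1,0xa4,0x89,0x1d}
#3 dst[0x11+3] := {0xe2,0x52,0xd1}
query mem[0x12]=0x52, mem[0x20]=0xeb, mem[0x29]=0x1d

MEM[0x12,0x20,0x29] = 52 eb 1d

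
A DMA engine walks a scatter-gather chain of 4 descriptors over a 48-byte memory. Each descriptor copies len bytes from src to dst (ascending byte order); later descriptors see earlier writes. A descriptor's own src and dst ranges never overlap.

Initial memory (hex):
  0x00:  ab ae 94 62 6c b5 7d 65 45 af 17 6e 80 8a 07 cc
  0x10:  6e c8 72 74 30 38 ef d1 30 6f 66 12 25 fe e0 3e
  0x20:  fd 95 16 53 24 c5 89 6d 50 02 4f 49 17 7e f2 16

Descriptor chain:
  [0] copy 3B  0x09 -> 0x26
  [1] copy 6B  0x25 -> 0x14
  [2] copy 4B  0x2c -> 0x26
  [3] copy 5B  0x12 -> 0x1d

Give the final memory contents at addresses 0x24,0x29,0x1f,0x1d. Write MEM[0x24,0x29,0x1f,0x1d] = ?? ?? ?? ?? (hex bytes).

MEM[0x24,0x29,0x1f,0x1d] = 24 16 c5 72

  after D0: wrote 3B at 0x26 = af176e
  after D1: wrote 6B at 0x14 = c5af176e024f
  after D2: wrote 4B at 0x26 = 177ef216
  after D3: wrote 5B at 0x1d = 7274c5af17
query mem[0x24]=0x24, mem[0x29]=0x16, mem[0x1f]=0xc5, mem[0x1d]=0x72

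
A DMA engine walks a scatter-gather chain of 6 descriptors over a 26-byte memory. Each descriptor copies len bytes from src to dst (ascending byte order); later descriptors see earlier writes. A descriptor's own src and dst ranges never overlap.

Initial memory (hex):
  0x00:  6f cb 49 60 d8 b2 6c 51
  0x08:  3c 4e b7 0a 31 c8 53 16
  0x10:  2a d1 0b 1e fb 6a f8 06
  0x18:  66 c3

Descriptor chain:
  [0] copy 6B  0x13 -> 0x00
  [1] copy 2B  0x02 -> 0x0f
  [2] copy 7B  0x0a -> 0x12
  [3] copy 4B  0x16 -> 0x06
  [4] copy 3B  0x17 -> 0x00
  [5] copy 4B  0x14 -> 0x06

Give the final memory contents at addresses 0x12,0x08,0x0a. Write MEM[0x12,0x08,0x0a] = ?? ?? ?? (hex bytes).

  after D0: wrote 6B at 0x00 = 1efb6af80666
  after D1: wrote 2B at 0x0f = 6af8
  after D2: wrote 7B at 0x12 = b70a31c8536af8
  after D3: wrote 4B at 0x06 = 536af8c3
  after D4: wrote 3B at 0x00 = 6af8c3
  after D5: wrote 4B at 0x06 = 31c8536a
query mem[0x12]=0xb7, mem[0x08]=0x53, mem[0x0a]=0xb7

MEM[0x12,0x08,0x0a] = b7 53 b7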